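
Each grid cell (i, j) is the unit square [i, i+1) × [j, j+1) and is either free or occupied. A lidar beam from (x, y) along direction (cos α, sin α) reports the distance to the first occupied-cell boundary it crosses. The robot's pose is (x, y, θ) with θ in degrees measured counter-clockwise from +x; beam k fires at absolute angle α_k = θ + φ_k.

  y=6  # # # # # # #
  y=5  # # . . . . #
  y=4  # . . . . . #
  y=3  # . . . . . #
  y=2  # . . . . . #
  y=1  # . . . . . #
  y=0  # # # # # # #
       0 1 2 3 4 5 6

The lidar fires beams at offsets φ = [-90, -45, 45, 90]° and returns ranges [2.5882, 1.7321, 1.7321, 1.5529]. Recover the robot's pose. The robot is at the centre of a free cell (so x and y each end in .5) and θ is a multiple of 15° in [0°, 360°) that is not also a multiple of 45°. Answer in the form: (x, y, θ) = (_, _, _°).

Enumerate (i+0.5, j+0.5, θ) over the 24 free cells and 16 admissible headings. For each, cast all 4 beams and compare to the given ranges.
  (1.5, 3.5, 330°): beam 1 = 1.0000 ≠ 2.5882 ✗
  (1.5, 3.5, 210°): beam 1 = 1.0000 ≠ 2.5882 ✗
  (2.5, 3.5, 30°): beam 1 = 2.8868 ≠ 2.5882 ✗
  …
  (2.5, 2.5, 195°): r_1=2.5882, r_2=1.7321, r_3=1.7321, r_4=1.5529 — all match ✓
No second candidate reproduces the full scan.

(x, y, θ) = (2.5, 2.5, 195°)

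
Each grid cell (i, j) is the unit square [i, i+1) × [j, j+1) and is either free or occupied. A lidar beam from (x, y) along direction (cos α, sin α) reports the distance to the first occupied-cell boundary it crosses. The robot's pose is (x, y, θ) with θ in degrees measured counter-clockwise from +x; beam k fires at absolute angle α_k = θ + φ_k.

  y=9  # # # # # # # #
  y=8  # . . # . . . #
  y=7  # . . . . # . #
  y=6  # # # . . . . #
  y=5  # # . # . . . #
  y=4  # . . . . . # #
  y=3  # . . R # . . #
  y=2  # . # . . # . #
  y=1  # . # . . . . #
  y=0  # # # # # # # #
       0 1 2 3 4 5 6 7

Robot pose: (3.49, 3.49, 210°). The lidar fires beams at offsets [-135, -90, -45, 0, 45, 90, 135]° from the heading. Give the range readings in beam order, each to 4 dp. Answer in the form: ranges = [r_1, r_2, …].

beam 1: φ=-135°, α=75°
  d=(0.2588,0.9659)  start (3,3)  tX=1.9705 tY=0.5280  stride 1/|dx|=3.8637 1/|dy|=1.0353
    cross y-line → (3,4), t=0.5280
    cross y-line → (3,5), t=1.5633 (wall)
  → r_1 = 1.5633
beam 2: φ=-90°, α=120°
  d=(-0.5000,0.8660)  start (3,3)  tX=0.9800 tY=0.5889  stride 1/|dx|=2.0000 1/|dy|=1.1547
    cross y-line → (3,4), t=0.5889
    cross x-line → (2,4), t=0.9800
    cross y-line → (2,5), t=1.7436
    cross y-line → (2,6), t=2.8983 (wall)
  → r_2 = 2.8983
beam 3: φ=-45°, α=165°
  d=(-0.9659,0.2588)  start (3,3)  tX=0.5073 tY=1.9705  stride 1/|dx|=1.0353 1/|dy|=3.8637
    cross x-line → (2,3), t=0.5073
    cross x-line → (1,3), t=1.5426
    cross y-line → (1,4), t=1.9705
    cross x-line → (0,4), t=2.5778 (wall)
  → r_3 = 2.5778
beam 4: φ=0°, α=210°
  d=(-0.8660,-0.5000)  start (3,3)  tX=0.5658 tY=0.9800  stride 1/|dx|=1.1547 1/|dy|=2.0000
    cross x-line → (2,3), t=0.5658
    cross y-line → (2,2), t=0.9800 (wall)
  → r_4 = 0.9800
beam 5: φ=45°, α=255°
  d=(-0.2588,-0.9659)  start (3,3)  tX=1.8932 tY=0.5073  stride 1/|dx|=3.8637 1/|dy|=1.0353
    cross y-line → (3,2), t=0.5073
    cross y-line → (3,1), t=1.5426
    cross x-line → (2,1), t=1.8932 (wall)
  → r_5 = 1.8932
beam 6: φ=90°, α=300°
  d=(0.5000,-0.8660)  start (3,3)  tX=1.0200 tY=0.5658  stride 1/|dx|=2.0000 1/|dy|=1.1547
    cross y-line → (3,2), t=0.5658
    cross x-line → (4,2), t=1.0200
    cross y-line → (4,1), t=1.7205
    cross y-line → (4,0), t=2.8752 (wall)
  → r_6 = 2.8752
beam 7: φ=135°, α=345°
  d=(0.9659,-0.2588)  start (3,3)  tX=0.5280 tY=1.8932  stride 1/|dx|=1.0353 1/|dy|=3.8637
    cross x-line → (4,3), t=0.5280 (wall)
  → r_7 = 0.5280

ranges = [1.5633, 2.8983, 2.5778, 0.9800, 1.8932, 2.8752, 0.5280]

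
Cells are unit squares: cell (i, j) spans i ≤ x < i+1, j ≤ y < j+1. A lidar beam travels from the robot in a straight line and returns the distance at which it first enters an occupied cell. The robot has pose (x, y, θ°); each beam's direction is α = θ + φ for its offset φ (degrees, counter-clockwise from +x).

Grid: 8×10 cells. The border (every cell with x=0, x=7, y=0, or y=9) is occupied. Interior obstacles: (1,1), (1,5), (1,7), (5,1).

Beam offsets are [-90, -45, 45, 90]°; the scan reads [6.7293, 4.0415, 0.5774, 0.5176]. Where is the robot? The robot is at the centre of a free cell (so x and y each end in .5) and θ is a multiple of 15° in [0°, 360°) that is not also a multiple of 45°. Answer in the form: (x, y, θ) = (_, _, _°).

Candidates: 44 free-cell centres × 16 headings = 704 poses. Raycast each; keep the one whose scan matches to 4 dp.
  (4.5, 7.5, 300°): beam 1 = 3.0000 ≠ 6.7293 ✗
  (5.5, 7.5, 285°): beam 1 = 4.6587 ≠ 6.7293 ✗
  (4.5, 7.5, 330°): beam 1 = 6.3509 ≠ 6.7293 ✗
  (2.5, 7.5, 300°): beam 1 = 0.5774 ≠ 6.7293 ✗
  (2.5, 8.5, 120°): beam 1 = 1.0000 ≠ 6.7293 ✗
  …
  (3.5, 8.5, 15°): r_1=6.7293, r_2=4.0415, r_3=0.5774, r_4=0.5176 — all match ✓
No second candidate reproduces the full scan.

(x, y, θ) = (3.5, 8.5, 15°)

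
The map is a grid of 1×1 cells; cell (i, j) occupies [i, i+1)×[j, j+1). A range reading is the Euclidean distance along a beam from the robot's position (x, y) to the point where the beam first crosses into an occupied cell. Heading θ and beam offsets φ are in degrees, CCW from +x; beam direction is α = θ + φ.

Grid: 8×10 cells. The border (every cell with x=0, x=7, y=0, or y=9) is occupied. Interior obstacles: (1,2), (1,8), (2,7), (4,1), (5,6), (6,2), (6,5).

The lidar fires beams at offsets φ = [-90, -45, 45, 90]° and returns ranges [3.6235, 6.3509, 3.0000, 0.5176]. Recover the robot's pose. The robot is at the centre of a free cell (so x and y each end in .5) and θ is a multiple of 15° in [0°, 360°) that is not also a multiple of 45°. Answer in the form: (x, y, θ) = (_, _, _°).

Enumerate (i+0.5, j+0.5, θ) over the 41 free cells and 16 admissible headings. For each, cast all 4 beams and compare to the given ranges.
  (3.5, 3.5, 165°): beam 1 = 5.6940 ≠ 3.6235 ✗
  (2.5, 5.5, 255°): beam 1 = 1.5529 ≠ 3.6235 ✗
  (3.5, 2.5, 285°): beam 1 = 1.5529 ≠ 3.6235 ✗
  (4.5, 3.5, 285°): beam 1 = 2.5882 ≠ 3.6235 ✗
  …
  (4.5, 2.5, 165°): r_1=3.6235, r_2=6.3509, r_3=3.0000, r_4=0.5176 — all match ✓
No second candidate reproduces the full scan.

(x, y, θ) = (4.5, 2.5, 165°)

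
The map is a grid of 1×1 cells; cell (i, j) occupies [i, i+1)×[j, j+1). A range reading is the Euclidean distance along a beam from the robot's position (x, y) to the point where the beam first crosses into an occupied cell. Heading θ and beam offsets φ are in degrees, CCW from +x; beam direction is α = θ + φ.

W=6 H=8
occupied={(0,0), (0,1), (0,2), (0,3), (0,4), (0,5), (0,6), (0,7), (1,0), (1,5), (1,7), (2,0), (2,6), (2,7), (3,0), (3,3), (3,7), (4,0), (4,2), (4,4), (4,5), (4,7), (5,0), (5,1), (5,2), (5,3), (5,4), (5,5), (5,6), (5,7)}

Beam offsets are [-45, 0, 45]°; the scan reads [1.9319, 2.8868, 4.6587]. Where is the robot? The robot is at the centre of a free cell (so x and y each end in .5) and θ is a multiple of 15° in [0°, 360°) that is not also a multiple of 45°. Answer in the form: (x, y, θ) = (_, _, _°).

(x, y, θ) = (1.5, 1.5, 30°)

Enumerate (i+0.5, j+0.5, θ) over the 18 free cells and 16 admissible headings. For each, cast all 3 beams and compare to the given ranges.
  (2.5, 2.5, 240°): beam 1 = 1.5529 ≠ 1.9319 ✗
  (1.5, 4.5, 345°): beam 1 = 4.0415 ≠ 1.9319 ✗
  (4.5, 1.5, 330°): beam 1 = 0.5176 ≠ 1.9319 ✗
  …
  (1.5, 1.5, 30°): r_1=1.9319, r_2=2.8868, r_3=4.6587 — all match ✓
Only this pose fits every beam.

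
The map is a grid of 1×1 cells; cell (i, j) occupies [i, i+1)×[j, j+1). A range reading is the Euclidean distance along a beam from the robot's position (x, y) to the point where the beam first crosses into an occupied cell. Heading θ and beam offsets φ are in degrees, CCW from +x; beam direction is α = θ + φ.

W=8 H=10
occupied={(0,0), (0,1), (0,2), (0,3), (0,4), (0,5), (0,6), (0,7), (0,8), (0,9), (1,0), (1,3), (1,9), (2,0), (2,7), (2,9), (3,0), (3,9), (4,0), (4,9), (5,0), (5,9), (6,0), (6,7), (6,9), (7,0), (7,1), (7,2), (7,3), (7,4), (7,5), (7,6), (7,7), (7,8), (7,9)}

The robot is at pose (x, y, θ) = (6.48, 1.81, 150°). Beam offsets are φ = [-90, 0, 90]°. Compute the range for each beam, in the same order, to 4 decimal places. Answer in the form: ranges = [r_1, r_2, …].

beam 1: φ=-90°, α=60°
  direction (0.5000, 0.8660); cell (6,1); t to first gridline: x 1.0400, y 0.2194 (then +2.0000 / +1.1547)
    (6,2) via y @ 0.2194
    (7,2) via x @ 1.0400  # hit
  → r_1 = 1.0400
beam 2: φ=0°, α=150°
  direction (-0.8660, 0.5000); cell (6,1); t to first gridline: x 0.5543, y 0.3800 (then +1.1547 / +2.0000)
    (6,2) via y @ 0.3800
    (5,2) via x @ 0.5543
    (4,2) via x @ 1.7090
    (4,3) via y @ 2.3800
    (3,3) via x @ 2.8637
    (2,3) via x @ 4.0184
    (2,4) via y @ 4.3800
    (1,4) via x @ 5.1731
    (0,4) via x @ 6.3278  # hit
  → r_2 = 6.3278
beam 3: φ=90°, α=240°
  direction (-0.5000, -0.8660); cell (6,1); t to first gridline: x 0.9600, y 0.9353 (then +2.0000 / +1.1547)
    (6,0) via y @ 0.9353  # hit
  → r_3 = 0.9353

ranges = [1.0400, 6.3278, 0.9353]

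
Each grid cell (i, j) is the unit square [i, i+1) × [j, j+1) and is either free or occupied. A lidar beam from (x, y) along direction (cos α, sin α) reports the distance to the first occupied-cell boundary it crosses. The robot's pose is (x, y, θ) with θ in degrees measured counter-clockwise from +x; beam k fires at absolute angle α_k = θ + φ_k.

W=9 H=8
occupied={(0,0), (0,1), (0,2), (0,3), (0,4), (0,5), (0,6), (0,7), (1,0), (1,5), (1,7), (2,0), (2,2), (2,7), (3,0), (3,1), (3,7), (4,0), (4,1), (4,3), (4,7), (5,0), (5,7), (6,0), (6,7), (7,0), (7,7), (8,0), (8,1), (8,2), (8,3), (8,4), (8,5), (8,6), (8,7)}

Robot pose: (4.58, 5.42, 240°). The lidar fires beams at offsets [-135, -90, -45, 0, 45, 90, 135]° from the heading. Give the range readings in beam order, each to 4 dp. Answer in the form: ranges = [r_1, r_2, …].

ranges = [1.6357, 3.1600, 3.7063, 3.1600, 1.4701, 3.9491, 3.5406]

beam 1: φ=-135°, α=105°
  dir = (cos 105°, sin 105°) = (-0.2588, 0.9659); from cell (4,5)
  next x-line at t=2.2409, next y-line at t=0.6005; Δt_x=3.8637, Δt_y=1.0353
    y: enter (4,6) at t=0.6005
    y: enter (4,7) at t=1.6357 ← occupied
  → r_1 = 1.6357
beam 2: φ=-90°, α=150°
  dir = (cos 150°, sin 150°) = (-0.8660, 0.5000); from cell (4,5)
  next x-line at t=0.6697, next y-line at t=1.1600; Δt_x=1.1547, Δt_y=2.0000
    x: enter (3,5) at t=0.6697
    y: enter (3,6) at t=1.1600
    x: enter (2,6) at t=1.8244
    x: enter (1,6) at t=2.9791
    y: enter (1,7) at t=3.1600 ← occupied
  → r_2 = 3.1600
beam 3: φ=-45°, α=195°
  dir = (cos 195°, sin 195°) = (-0.9659, -0.2588); from cell (4,5)
  next x-line at t=0.6005, next y-line at t=1.6228; Δt_x=1.0353, Δt_y=3.8637
    x: enter (3,5) at t=0.6005
    y: enter (3,4) at t=1.6228
    x: enter (2,4) at t=1.6357
    x: enter (1,4) at t=2.6710
    x: enter (0,4) at t=3.7063 ← occupied
  → r_3 = 3.7063
beam 4: φ=0°, α=240°
  dir = (cos 240°, sin 240°) = (-0.5000, -0.8660); from cell (4,5)
  next x-line at t=1.1600, next y-line at t=0.4850; Δt_x=2.0000, Δt_y=1.1547
    y: enter (4,4) at t=0.4850
    x: enter (3,4) at t=1.1600
    y: enter (3,3) at t=1.6397
    y: enter (3,2) at t=2.7944
    x: enter (2,2) at t=3.1600 ← occupied
  → r_4 = 3.1600
beam 5: φ=45°, α=285°
  dir = (cos 285°, sin 285°) = (0.2588, -0.9659); from cell (4,5)
  next x-line at t=1.6228, next y-line at t=0.4348; Δt_x=3.8637, Δt_y=1.0353
    y: enter (4,4) at t=0.4348
    y: enter (4,3) at t=1.4701 ← occupied
  → r_5 = 1.4701
beam 6: φ=90°, α=330°
  dir = (cos 330°, sin 330°) = (0.8660, -0.5000); from cell (4,5)
  next x-line at t=0.4850, next y-line at t=0.8400; Δt_x=1.1547, Δt_y=2.0000
    x: enter (5,5) at t=0.4850
    y: enter (5,4) at t=0.8400
    x: enter (6,4) at t=1.6397
    x: enter (7,4) at t=2.7944
    y: enter (7,3) at t=2.8400
    x: enter (8,3) at t=3.9491 ← occupied
  → r_6 = 3.9491
beam 7: φ=135°, α=15°
  dir = (cos 15°, sin 15°) = (0.9659, 0.2588); from cell (4,5)
  next x-line at t=0.4348, next y-line at t=2.2409; Δt_x=1.0353, Δt_y=3.8637
    x: enter (5,5) at t=0.4348
    x: enter (6,5) at t=1.4701
    y: enter (6,6) at t=2.2409
    x: enter (7,6) at t=2.5054
    x: enter (8,6) at t=3.5406 ← occupied
  → r_7 = 3.5406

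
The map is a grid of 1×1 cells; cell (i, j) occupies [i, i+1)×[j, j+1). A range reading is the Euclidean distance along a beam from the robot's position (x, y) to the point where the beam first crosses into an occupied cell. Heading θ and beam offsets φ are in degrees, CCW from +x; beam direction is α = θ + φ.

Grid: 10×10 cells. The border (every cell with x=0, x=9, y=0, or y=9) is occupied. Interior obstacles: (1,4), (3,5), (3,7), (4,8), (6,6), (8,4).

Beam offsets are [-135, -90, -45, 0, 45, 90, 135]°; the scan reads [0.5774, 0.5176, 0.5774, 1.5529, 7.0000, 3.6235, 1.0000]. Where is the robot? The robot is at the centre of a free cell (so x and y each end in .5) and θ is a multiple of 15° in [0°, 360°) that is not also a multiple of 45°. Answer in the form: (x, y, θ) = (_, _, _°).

(x, y, θ) = (1.5, 5.5, 345°)

Enumerate (i+0.5, j+0.5, θ) over the 58 free cells and 16 admissible headings. For each, cast all 7 beams and compare to the given ranges.
  (4.5, 2.5, 240°): beam 1 = 2.5882 ≠ 0.5774 ✗
  (4.5, 3.5, 210°): beam 1 = 5.6940 ≠ 0.5774 ✗
  (4.5, 7.5, 15°): beam 1 = 1.7321 ≠ 0.5774 ✗
  (8.5, 3.5, 345°): beam 1 = 5.0000 ≠ 0.5774 ✗
  …
  (1.5, 5.5, 345°): r_1=0.5774, r_2=0.5176, r_3=0.5774, r_4=1.5529, r_5=7.0000, r_6=3.6235, r_7=1.0000 — all match ✓
Unique over the lattice → pose = (1.5, 5.5, 345°).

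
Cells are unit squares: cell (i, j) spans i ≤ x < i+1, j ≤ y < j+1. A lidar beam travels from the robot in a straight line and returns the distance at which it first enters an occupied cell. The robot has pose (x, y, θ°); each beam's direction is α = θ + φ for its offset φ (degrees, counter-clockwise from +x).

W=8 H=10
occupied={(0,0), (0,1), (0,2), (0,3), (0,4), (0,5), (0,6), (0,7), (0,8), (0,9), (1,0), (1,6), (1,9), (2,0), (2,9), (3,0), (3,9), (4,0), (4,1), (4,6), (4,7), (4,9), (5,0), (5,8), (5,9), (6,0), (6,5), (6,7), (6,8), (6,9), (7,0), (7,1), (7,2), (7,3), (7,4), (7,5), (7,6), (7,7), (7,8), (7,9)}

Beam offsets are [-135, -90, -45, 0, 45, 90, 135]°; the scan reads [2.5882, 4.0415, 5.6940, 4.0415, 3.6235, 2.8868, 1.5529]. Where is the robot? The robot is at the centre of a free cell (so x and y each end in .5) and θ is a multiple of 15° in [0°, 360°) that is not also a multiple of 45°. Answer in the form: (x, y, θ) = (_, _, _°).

Enumerate (i+0.5, j+0.5, θ) over the 40 free cells and 16 admissible headings. For each, cast all 7 beams and compare to the given ranges.
  (2.5, 1.5, 210°): beam 1 = 5.7956 ≠ 2.5882 ✗
  (2.5, 7.5, 345°): beam 1 = 1.0000 ≠ 2.5882 ✗
  (5.5, 5.5, 60°): beam 1 = 4.6587 ≠ 2.5882 ✗
  (4.5, 8.5, 285°): beam 1 = 1.0000 ≠ 2.5882 ✗
  (6.5, 4.5, 75°): beam 1 = 1.0000 ≠ 2.5882 ✗
  …
  (4.5, 3.5, 150°): r_1=2.5882, r_2=4.0415, r_3=5.6940, r_4=4.0415, r_5=3.6235, r_6=2.8868, r_7=1.5529 — all match ✓
Only this pose fits every beam.

(x, y, θ) = (4.5, 3.5, 150°)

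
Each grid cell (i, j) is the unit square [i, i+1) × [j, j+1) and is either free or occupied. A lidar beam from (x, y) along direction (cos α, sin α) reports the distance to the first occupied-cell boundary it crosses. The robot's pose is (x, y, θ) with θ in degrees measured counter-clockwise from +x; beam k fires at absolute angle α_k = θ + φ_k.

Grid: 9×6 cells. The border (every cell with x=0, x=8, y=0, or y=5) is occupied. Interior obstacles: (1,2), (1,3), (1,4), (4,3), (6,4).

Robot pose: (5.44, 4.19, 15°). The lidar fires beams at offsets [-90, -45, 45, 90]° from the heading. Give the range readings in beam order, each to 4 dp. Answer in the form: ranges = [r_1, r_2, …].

ranges = [3.3025, 2.9560, 0.9353, 0.8386]

beam 1: φ=-90°, α=285°
  dir = (cos 285°, sin 285°) = (0.2588, -0.9659); from cell (5,4)
  next x-line at t=2.1637, next y-line at t=0.1967; Δt_x=3.8637, Δt_y=1.0353
    y: enter (5,3) at t=0.1967
    y: enter (5,2) at t=1.2320
    x: enter (6,2) at t=2.1637
    y: enter (6,1) at t=2.2673
    y: enter (6,0) at t=3.3025 ← occupied
  → r_1 = 3.3025
beam 2: φ=-45°, α=330°
  dir = (cos 330°, sin 330°) = (0.8660, -0.5000); from cell (5,4)
  next x-line at t=0.6466, next y-line at t=0.3800; Δt_x=1.1547, Δt_y=2.0000
    y: enter (5,3) at t=0.3800
    x: enter (6,3) at t=0.6466
    x: enter (7,3) at t=1.8013
    y: enter (7,2) at t=2.3800
    x: enter (8,2) at t=2.9560 ← occupied
  → r_2 = 2.9560
beam 3: φ=45°, α=60°
  dir = (cos 60°, sin 60°) = (0.5000, 0.8660); from cell (5,4)
  next x-line at t=1.1200, next y-line at t=0.9353; Δt_x=2.0000, Δt_y=1.1547
    y: enter (5,5) at t=0.9353 ← occupied
  → r_3 = 0.9353
beam 4: φ=90°, α=105°
  dir = (cos 105°, sin 105°) = (-0.2588, 0.9659); from cell (5,4)
  next x-line at t=1.7000, next y-line at t=0.8386; Δt_x=3.8637, Δt_y=1.0353
    y: enter (5,5) at t=0.8386 ← occupied
  → r_4 = 0.8386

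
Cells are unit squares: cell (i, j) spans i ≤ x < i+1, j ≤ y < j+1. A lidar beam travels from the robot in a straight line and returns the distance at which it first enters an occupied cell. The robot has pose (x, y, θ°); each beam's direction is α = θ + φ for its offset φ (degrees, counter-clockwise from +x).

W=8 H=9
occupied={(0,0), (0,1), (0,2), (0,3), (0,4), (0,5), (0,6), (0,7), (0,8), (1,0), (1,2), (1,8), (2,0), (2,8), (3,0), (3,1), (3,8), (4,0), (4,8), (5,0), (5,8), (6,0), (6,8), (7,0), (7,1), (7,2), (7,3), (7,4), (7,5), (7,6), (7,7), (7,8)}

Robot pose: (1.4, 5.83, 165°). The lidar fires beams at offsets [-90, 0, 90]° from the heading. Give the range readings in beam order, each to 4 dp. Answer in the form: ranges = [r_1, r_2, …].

beam 1: φ=-90°, α=75°
  d=(0.2588,0.9659)  start (1,5)  tX=2.3182 tY=0.1760  stride 1/|dx|=3.8637 1/|dy|=1.0353
    cross y-line → (1,6), t=0.1760
    cross y-line → (1,7), t=1.2113
    cross y-line → (1,8), t=2.2465 (wall)
  → r_1 = 2.2465
beam 2: φ=0°, α=165°
  d=(-0.9659,0.2588)  start (1,5)  tX=0.4141 tY=0.6568  stride 1/|dx|=1.0353 1/|dy|=3.8637
    cross x-line → (0,5), t=0.4141 (wall)
  → r_2 = 0.4141
beam 3: φ=90°, α=255°
  d=(-0.2588,-0.9659)  start (1,5)  tX=1.5455 tY=0.8593  stride 1/|dx|=3.8637 1/|dy|=1.0353
    cross y-line → (1,4), t=0.8593
    cross x-line → (0,4), t=1.5455 (wall)
  → r_3 = 1.5455

ranges = [2.2465, 0.4141, 1.5455]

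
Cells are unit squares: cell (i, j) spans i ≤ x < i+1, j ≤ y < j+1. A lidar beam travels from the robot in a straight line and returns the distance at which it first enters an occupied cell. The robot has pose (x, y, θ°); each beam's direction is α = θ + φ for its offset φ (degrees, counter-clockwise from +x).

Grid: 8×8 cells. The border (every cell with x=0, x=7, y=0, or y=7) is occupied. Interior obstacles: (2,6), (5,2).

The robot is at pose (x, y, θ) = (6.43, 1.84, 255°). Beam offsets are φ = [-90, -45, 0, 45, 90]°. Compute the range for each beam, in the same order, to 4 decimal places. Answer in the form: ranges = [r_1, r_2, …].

beam 1: φ=-90°, α=165°
  cosα=-0.9659 sinα=0.2588 | (6,1) | tMaxX 0.4452 tMaxY 0.6182 | tΔX 1.0353 tΔY 3.8637
    t=0.4452 [x] (5,1)
    t=0.6182 [y] (5,2) — stop
  → r_1 = 0.6182
beam 2: φ=-45°, α=210°
  cosα=-0.8660 sinα=-0.5000 | (6,1) | tMaxX 0.4965 tMaxY 1.6800 | tΔX 1.1547 tΔY 2.0000
    t=0.4965 [x] (5,1)
    t=1.6512 [x] (4,1)
    t=1.6800 [y] (4,0) — stop
  → r_2 = 1.6800
beam 3: φ=0°, α=255°
  cosα=-0.2588 sinα=-0.9659 | (6,1) | tMaxX 1.6614 tMaxY 0.8696 | tΔX 3.8637 tΔY 1.0353
    t=0.8696 [y] (6,0) — stop
  → r_3 = 0.8696
beam 4: φ=45°, α=300°
  cosα=0.5000 sinα=-0.8660 | (6,1) | tMaxX 1.1400 tMaxY 0.9699 | tΔX 2.0000 tΔY 1.1547
    t=0.9699 [y] (6,0) — stop
  → r_4 = 0.9699
beam 5: φ=90°, α=345°
  cosα=0.9659 sinα=-0.2588 | (6,1) | tMaxX 0.5901 tMaxY 3.2455 | tΔX 1.0353 tΔY 3.8637
    t=0.5901 [x] (7,1) — stop
  → r_5 = 0.5901

ranges = [0.6182, 1.6800, 0.8696, 0.9699, 0.5901]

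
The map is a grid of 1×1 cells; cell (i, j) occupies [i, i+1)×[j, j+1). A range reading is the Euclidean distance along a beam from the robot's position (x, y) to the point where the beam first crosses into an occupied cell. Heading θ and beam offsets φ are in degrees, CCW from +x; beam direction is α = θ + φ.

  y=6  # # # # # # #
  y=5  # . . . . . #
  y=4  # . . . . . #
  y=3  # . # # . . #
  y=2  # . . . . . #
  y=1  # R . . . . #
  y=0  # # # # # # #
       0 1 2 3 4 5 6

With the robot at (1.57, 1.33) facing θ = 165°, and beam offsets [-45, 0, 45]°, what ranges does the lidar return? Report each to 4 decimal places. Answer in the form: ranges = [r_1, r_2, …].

ranges = [1.1400, 0.5901, 0.6582]

beam 1: φ=-45°, α=120°
  d=(-0.5000,0.8660)  start (1,1)  tX=1.1400 tY=0.7736  stride 1/|dx|=2.0000 1/|dy|=1.1547
    cross y-line → (1,2), t=0.7736
    cross x-line → (0,2), t=1.1400 (wall)
  → r_1 = 1.1400
beam 2: φ=0°, α=165°
  d=(-0.9659,0.2588)  start (1,1)  tX=0.5901 tY=2.5887  stride 1/|dx|=1.0353 1/|dy|=3.8637
    cross x-line → (0,1), t=0.5901 (wall)
  → r_2 = 0.5901
beam 3: φ=45°, α=210°
  d=(-0.8660,-0.5000)  start (1,1)  tX=0.6582 tY=0.6600  stride 1/|dx|=1.1547 1/|dy|=2.0000
    cross x-line → (0,1), t=0.6582 (wall)
  → r_3 = 0.6582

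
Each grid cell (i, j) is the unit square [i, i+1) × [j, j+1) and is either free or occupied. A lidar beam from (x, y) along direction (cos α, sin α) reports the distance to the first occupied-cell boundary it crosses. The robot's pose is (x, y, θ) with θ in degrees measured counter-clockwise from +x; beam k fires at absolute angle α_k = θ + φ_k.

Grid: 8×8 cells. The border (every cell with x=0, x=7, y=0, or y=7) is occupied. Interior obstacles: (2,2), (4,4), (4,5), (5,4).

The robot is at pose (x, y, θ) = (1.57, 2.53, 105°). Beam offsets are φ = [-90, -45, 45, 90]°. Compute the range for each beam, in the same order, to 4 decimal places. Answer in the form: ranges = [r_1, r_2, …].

beam 1: φ=-90°, α=15°
  dir = (cos 15°, sin 15°) = (0.9659, 0.2588); from cell (1,2)
  next x-line at t=0.4452, next y-line at t=1.8159; Δt_x=1.0353, Δt_y=3.8637
    x: enter (2,2) at t=0.4452 ← occupied
  → r_1 = 0.4452
beam 2: φ=-45°, α=60°
  dir = (cos 60°, sin 60°) = (0.5000, 0.8660); from cell (1,2)
  next x-line at t=0.8600, next y-line at t=0.5427; Δt_x=2.0000, Δt_y=1.1547
    y: enter (1,3) at t=0.5427
    x: enter (2,3) at t=0.8600
    y: enter (2,4) at t=1.6974
    y: enter (2,5) at t=2.8521
    x: enter (3,5) at t=2.8600
    y: enter (3,6) at t=4.0068
    x: enter (4,6) at t=4.8600
    y: enter (4,7) at t=5.1615 ← occupied
  → r_2 = 5.1615
beam 3: φ=45°, α=150°
  dir = (cos 150°, sin 150°) = (-0.8660, 0.5000); from cell (1,2)
  next x-line at t=0.6582, next y-line at t=0.9400; Δt_x=1.1547, Δt_y=2.0000
    x: enter (0,2) at t=0.6582 ← occupied
  → r_3 = 0.6582
beam 4: φ=90°, α=195°
  dir = (cos 195°, sin 195°) = (-0.9659, -0.2588); from cell (1,2)
  next x-line at t=0.5901, next y-line at t=2.0478; Δt_x=1.0353, Δt_y=3.8637
    x: enter (0,2) at t=0.5901 ← occupied
  → r_4 = 0.5901

ranges = [0.4452, 5.1615, 0.6582, 0.5901]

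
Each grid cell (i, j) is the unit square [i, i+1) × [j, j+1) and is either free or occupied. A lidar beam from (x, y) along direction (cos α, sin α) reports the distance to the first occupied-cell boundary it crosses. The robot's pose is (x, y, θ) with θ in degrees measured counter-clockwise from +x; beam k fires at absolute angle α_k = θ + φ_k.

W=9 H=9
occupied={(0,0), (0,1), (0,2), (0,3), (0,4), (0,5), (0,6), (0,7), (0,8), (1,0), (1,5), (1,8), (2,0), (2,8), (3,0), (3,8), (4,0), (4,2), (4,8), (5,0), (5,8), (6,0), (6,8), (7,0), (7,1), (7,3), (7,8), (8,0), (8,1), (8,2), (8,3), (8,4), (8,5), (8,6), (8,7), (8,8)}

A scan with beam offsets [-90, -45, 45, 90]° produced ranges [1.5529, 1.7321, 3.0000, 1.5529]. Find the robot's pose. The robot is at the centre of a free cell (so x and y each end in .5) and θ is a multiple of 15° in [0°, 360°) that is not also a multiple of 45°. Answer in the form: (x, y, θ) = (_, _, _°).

(x, y, θ) = (2.5, 2.5, 285°)

The pose lattice has 45·16 = 720 candidates. Test each by forward raycasting.
  (6.5, 3.5, 285°): beam 1 = 1.9319 ≠ 1.5529 ✗
  (3.5, 7.5, 120°): beam 1 = 1.0000 ≠ 1.5529 ✗
  (3.5, 7.5, 210°): beam 1 = 0.5774 ≠ 1.5529 ✗
  (1.5, 3.5, 165°): beam 2 = 1.0000 ≠ 1.7321 ✗
  …
  (2.5, 2.5, 285°): r_1=1.5529, r_2=1.7321, r_3=3.0000, r_4=1.5529 — all match ✓
No second candidate reproduces the full scan.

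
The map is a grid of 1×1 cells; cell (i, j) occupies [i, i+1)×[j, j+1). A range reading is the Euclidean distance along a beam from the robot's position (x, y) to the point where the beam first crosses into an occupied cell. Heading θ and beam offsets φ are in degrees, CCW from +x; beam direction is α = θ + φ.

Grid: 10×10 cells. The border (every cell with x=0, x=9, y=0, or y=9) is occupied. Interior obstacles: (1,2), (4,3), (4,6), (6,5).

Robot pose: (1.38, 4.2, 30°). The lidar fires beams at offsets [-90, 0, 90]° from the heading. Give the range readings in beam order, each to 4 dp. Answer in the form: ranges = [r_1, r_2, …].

beam 1: φ=-90°, α=300°
  dir = (cos 300°, sin 300°) = (0.5000, -0.8660); from cell (1,4)
  next x-line at t=1.2400, next y-line at t=0.2309; Δt_x=2.0000, Δt_y=1.1547
    y: enter (1,3) at t=0.2309
    x: enter (2,3) at t=1.2400
    y: enter (2,2) at t=1.3856
    y: enter (2,1) at t=2.5403
    x: enter (3,1) at t=3.2400
    y: enter (3,0) at t=3.6950 ← occupied
  → r_1 = 3.6950
beam 2: φ=0°, α=30°
  dir = (cos 30°, sin 30°) = (0.8660, 0.5000); from cell (1,4)
  next x-line at t=0.7159, next y-line at t=1.6000; Δt_x=1.1547, Δt_y=2.0000
    x: enter (2,4) at t=0.7159
    y: enter (2,5) at t=1.6000
    x: enter (3,5) at t=1.8706
    x: enter (4,5) at t=3.0253
    y: enter (4,6) at t=3.6000 ← occupied
  → r_2 = 3.6000
beam 3: φ=90°, α=120°
  dir = (cos 120°, sin 120°) = (-0.5000, 0.8660); from cell (1,4)
  next x-line at t=0.7600, next y-line at t=0.9238; Δt_x=2.0000, Δt_y=1.1547
    x: enter (0,4) at t=0.7600 ← occupied
  → r_3 = 0.7600

ranges = [3.6950, 3.6000, 0.7600]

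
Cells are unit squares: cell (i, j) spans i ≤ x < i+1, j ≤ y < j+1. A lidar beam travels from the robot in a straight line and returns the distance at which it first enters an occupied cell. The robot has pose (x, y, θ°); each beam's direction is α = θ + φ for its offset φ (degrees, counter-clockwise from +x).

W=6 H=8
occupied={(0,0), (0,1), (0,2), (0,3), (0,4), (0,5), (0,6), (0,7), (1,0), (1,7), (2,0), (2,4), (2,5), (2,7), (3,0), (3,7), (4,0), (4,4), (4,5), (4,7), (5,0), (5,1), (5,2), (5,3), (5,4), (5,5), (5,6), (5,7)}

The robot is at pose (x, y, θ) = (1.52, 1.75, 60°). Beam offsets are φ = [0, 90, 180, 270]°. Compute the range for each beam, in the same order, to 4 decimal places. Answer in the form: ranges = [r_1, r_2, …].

ranges = [2.5981, 0.6004, 0.8660, 1.5000]

beam 1: φ=0°, α=60°
  d=(0.5000,0.8660)  start (1,1)  tX=0.9600 tY=0.2887  stride 1/|dx|=2.0000 1/|dy|=1.1547
    cross y-line → (1,2), t=0.2887
    cross x-line → (2,2), t=0.9600
    cross y-line → (2,3), t=1.4434
    cross y-line → (2,4), t=2.5981 (wall)
  → r_1 = 2.5981
beam 2: φ=90°, α=150°
  d=(-0.8660,0.5000)  start (1,1)  tX=0.6004 tY=0.5000  stride 1/|dx|=1.1547 1/|dy|=2.0000
    cross y-line → (1,2), t=0.5000
    cross x-line → (0,2), t=0.6004 (wall)
  → r_2 = 0.6004
beam 3: φ=180°, α=240°
  d=(-0.5000,-0.8660)  start (1,1)  tX=1.0400 tY=0.8660  stride 1/|dx|=2.0000 1/|dy|=1.1547
    cross y-line → (1,0), t=0.8660 (wall)
  → r_3 = 0.8660
beam 4: φ=270°, α=330°
  d=(0.8660,-0.5000)  start (1,1)  tX=0.5543 tY=1.5000  stride 1/|dx|=1.1547 1/|dy|=2.0000
    cross x-line → (2,1), t=0.5543
    cross y-line → (2,0), t=1.5000 (wall)
  → r_4 = 1.5000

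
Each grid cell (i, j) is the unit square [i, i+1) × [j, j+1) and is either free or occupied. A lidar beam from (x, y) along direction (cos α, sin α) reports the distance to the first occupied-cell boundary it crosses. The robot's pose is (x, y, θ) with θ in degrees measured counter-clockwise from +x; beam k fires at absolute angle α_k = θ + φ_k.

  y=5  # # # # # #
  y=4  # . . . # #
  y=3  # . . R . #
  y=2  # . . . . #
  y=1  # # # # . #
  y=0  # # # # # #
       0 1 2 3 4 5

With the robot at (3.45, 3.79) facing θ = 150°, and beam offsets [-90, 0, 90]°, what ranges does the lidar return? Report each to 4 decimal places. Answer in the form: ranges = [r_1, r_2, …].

ranges = [1.1000, 2.4200, 2.0669]

beam 1: φ=-90°, α=60°
  cosα=0.5000 sinα=0.8660 | (3,3) | tMaxX 1.1000 tMaxY 0.2425 | tΔX 2.0000 tΔY 1.1547
    t=0.2425 [y] (3,4)
    t=1.1000 [x] (4,4) — stop
  → r_1 = 1.1000
beam 2: φ=0°, α=150°
  cosα=-0.8660 sinα=0.5000 | (3,3) | tMaxX 0.5196 tMaxY 0.4200 | tΔX 1.1547 tΔY 2.0000
    t=0.4200 [y] (3,4)
    t=0.5196 [x] (2,4)
    t=1.6743 [x] (1,4)
    t=2.4200 [y] (1,5) — stop
  → r_2 = 2.4200
beam 3: φ=90°, α=240°
  cosα=-0.5000 sinα=-0.8660 | (3,3) | tMaxX 0.9000 tMaxY 0.9122 | tΔX 2.0000 tΔY 1.1547
    t=0.9000 [x] (2,3)
    t=0.9122 [y] (2,2)
    t=2.0669 [y] (2,1) — stop
  → r_3 = 2.0669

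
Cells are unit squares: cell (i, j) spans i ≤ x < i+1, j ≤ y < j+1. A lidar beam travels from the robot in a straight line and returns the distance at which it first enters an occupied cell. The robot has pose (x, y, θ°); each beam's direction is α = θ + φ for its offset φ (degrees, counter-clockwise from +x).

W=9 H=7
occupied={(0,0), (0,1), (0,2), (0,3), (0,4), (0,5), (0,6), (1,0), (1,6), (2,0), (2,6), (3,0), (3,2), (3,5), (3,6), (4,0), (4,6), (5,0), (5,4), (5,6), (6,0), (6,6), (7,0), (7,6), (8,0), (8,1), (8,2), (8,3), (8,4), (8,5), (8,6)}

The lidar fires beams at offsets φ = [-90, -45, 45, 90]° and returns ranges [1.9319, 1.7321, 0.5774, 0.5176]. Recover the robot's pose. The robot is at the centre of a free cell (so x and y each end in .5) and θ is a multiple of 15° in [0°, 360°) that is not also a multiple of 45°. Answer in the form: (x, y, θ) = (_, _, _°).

The pose lattice has 32·16 = 512 candidates. Test each by forward raycasting.
  (6.5, 4.5, 150°): beam 1 = 1.7321 ≠ 1.9319 ✗
  (1.5, 5.5, 300°): beam 1 = 0.5774 ≠ 1.9319 ✗
  (4.5, 2.5, 120°): beam 1 = 4.0415 ≠ 1.9319 ✗
  …
  (1.5, 4.5, 105°): r_1=1.9319, r_2=1.7321, r_3=0.5774, r_4=0.5176 — all match ✓
Only this pose fits every beam.

(x, y, θ) = (1.5, 4.5, 105°)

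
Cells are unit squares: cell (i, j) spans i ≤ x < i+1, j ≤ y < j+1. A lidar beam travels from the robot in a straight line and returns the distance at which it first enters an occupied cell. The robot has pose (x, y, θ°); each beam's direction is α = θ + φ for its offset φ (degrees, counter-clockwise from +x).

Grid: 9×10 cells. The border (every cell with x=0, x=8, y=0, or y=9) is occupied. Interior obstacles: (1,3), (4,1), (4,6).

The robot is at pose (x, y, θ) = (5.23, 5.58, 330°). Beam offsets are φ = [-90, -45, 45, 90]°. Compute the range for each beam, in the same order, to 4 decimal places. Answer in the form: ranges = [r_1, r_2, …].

ranges = [5.2885, 4.7416, 2.8677, 3.9491]

beam 1: φ=-90°, α=240°
  d=(-0.5000,-0.8660)  start (5,5)  tX=0.4600 tY=0.6697  stride 1/|dx|=2.0000 1/|dy|=1.1547
    cross x-line → (4,5), t=0.4600
    cross y-line → (4,4), t=0.6697
    cross y-line → (4,3), t=1.8244
    cross x-line → (3,3), t=2.4600
    cross y-line → (3,2), t=2.9791
    cross y-line → (3,1), t=4.1338
    cross x-line → (2,1), t=4.4600
    cross y-line → (2,0), t=5.2885 (wall)
  → r_1 = 5.2885
beam 2: φ=-45°, α=285°
  d=(0.2588,-0.9659)  start (5,5)  tX=2.9751 tY=0.6005  stride 1/|dx|=3.8637 1/|dy|=1.0353
    cross y-line → (5,4), t=0.6005
    cross y-line → (5,3), t=1.6357
    cross y-line → (5,2), t=2.6710
    cross x-line → (6,2), t=2.9751
    cross y-line → (6,1), t=3.7063
    cross y-line → (6,0), t=4.7416 (wall)
  → r_2 = 4.7416
beam 3: φ=45°, α=15°
  d=(0.9659,0.2588)  start (5,5)  tX=0.7972 tY=1.6228  stride 1/|dx|=1.0353 1/|dy|=3.8637
    cross x-line → (6,5), t=0.7972
    cross y-line → (6,6), t=1.6228
    cross x-line → (7,6), t=1.8324
    cross x-line → (8,6), t=2.8677 (wall)
  → r_3 = 2.8677
beam 4: φ=90°, α=60°
  d=(0.5000,0.8660)  start (5,5)  tX=1.5400 tY=0.4850  stride 1/|dx|=2.0000 1/|dy|=1.1547
    cross y-line → (5,6), t=0.4850
    cross x-line → (6,6), t=1.5400
    cross y-line → (6,7), t=1.6397
    cross y-line → (6,8), t=2.7944
    cross x-line → (7,8), t=3.5400
    cross y-line → (7,9), t=3.9491 (wall)
  → r_4 = 3.9491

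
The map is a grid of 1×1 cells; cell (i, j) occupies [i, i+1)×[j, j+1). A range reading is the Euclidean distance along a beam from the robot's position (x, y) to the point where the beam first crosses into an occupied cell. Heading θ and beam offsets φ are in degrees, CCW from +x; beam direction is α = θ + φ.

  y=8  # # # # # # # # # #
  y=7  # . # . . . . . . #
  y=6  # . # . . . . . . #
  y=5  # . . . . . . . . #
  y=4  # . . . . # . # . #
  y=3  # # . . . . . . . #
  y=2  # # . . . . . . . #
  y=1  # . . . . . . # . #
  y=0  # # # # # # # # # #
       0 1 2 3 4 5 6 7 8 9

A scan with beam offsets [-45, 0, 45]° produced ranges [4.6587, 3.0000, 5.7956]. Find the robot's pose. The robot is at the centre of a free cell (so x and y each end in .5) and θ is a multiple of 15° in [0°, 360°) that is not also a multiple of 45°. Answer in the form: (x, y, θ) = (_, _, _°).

(x, y, θ) = (7.5, 7.5, 240°)

The pose lattice has 49·16 = 784 candidates. Test each by forward raycasting.
  (5.5, 2.5, 165°): beam 1 = 5.0000 ≠ 4.6587 ✗
  (8.5, 4.5, 75°): beam 1 = 0.5774 ≠ 4.6587 ✗
  (7.5, 5.5, 195°): beam 1 = 5.0000 ≠ 4.6587 ✗
  (2.5, 1.5, 240°): beam 1 = 1.5529 ≠ 4.6587 ✗
  (2.5, 2.5, 105°): beam 1 = 6.3509 ≠ 4.6587 ✗
  …
  (7.5, 7.5, 240°): r_1=4.6587, r_2=3.0000, r_3=5.7956 — all match ✓
Only this pose fits every beam.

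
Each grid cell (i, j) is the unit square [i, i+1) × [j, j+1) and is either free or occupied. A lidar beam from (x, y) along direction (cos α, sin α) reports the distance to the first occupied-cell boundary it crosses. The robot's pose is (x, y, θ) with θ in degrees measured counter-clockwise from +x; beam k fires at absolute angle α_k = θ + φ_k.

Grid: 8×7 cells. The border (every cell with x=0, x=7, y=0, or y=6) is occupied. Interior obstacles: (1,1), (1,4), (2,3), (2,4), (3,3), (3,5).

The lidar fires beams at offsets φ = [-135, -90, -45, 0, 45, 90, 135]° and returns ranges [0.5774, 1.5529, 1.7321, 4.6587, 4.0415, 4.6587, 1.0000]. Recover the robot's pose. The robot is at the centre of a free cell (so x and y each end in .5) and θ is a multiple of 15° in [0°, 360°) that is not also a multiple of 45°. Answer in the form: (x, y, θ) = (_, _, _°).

The pose lattice has 24·16 = 384 candidates. Test each by forward raycasting.
  (4.5, 2.5, 165°): beam 1 = 2.8868 ≠ 0.5774 ✗
  (2.5, 2.5, 210°): beam 1 = 0.5176 ≠ 0.5774 ✗
  (3.5, 4.5, 150°): beam 1 = 3.6235 ≠ 0.5774 ✗
  …
  (5.5, 1.5, 75°): r_1=0.5774, r_2=1.5529, r_3=1.7321, r_4=4.6587, r_5=4.0415, r_6=4.6587, r_7=1.0000 — all match ✓
Unique over the lattice → pose = (5.5, 1.5, 75°).

(x, y, θ) = (5.5, 1.5, 75°)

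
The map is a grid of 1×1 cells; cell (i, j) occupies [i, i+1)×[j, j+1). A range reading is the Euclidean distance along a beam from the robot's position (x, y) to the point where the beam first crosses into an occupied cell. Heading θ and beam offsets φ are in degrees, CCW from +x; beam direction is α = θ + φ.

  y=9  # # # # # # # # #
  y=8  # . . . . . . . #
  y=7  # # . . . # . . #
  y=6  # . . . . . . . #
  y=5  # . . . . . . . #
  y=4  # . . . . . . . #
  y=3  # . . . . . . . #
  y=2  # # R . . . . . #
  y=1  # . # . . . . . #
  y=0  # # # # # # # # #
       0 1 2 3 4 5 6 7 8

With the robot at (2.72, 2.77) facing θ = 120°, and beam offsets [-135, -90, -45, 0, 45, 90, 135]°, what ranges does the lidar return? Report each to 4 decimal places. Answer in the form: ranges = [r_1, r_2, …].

beam 1: φ=-135°, α=345°
  cosα=0.9659 sinα=-0.2588 | (2,2) | tMaxX 0.2899 tMaxY 2.9751 | tΔX 1.0353 tΔY 3.8637
    t=0.2899 [x] (3,2)
    t=1.3252 [x] (4,2)
    t=2.3604 [x] (5,2)
    t=2.9751 [y] (5,1)
    t=3.3957 [x] (6,1)
    t=4.4310 [x] (7,1)
    t=5.4663 [x] (8,1) — stop
  → r_1 = 5.4663
beam 2: φ=-90°, α=30°
  cosα=0.8660 sinα=0.5000 | (2,2) | tMaxX 0.3233 tMaxY 0.4600 | tΔX 1.1547 tΔY 2.0000
    t=0.3233 [x] (3,2)
    t=0.4600 [y] (3,3)
    t=1.4780 [x] (4,3)
    t=2.4600 [y] (4,4)
    t=2.6327 [x] (5,4)
    t=3.7874 [x] (6,4)
    t=4.4600 [y] (6,5)
    t=4.9421 [x] (7,5)
    t=6.0968 [x] (8,5) — stop
  → r_2 = 6.0968
beam 3: φ=-45°, α=75°
  cosα=0.2588 sinα=0.9659 | (2,2) | tMaxX 1.0818 tMaxY 0.2381 | tΔX 3.8637 tΔY 1.0353
    t=0.2381 [y] (2,3)
    t=1.0818 [x] (3,3)
    t=1.2734 [y] (3,4)
    t=2.3087 [y] (3,5)
    t=3.3439 [y] (3,6)
    t=4.3792 [y] (3,7)
    t=4.9455 [x] (4,7)
    t=5.4145 [y] (4,8)
    t=6.4498 [y] (4,9) — stop
  → r_3 = 6.4498
beam 4: φ=0°, α=120°
  cosα=-0.5000 sinα=0.8660 | (2,2) | tMaxX 1.4400 tMaxY 0.2656 | tΔX 2.0000 tΔY 1.1547
    t=0.2656 [y] (2,3)
    t=1.4203 [y] (2,4)
    t=1.4400 [x] (1,4)
    t=2.5750 [y] (1,5)
    t=3.4400 [x] (0,5) — stop
  → r_4 = 3.4400
beam 5: φ=45°, α=165°
  cosα=-0.9659 sinα=0.2588 | (2,2) | tMaxX 0.7454 tMaxY 0.8887 | tΔX 1.0353 tΔY 3.8637
    t=0.7454 [x] (1,2) — stop
  → r_5 = 0.7454
beam 6: φ=90°, α=210°
  cosα=-0.8660 sinα=-0.5000 | (2,2) | tMaxX 0.8314 tMaxY 1.5400 | tΔX 1.1547 tΔY 2.0000
    t=0.8314 [x] (1,2) — stop
  → r_6 = 0.8314
beam 7: φ=135°, α=255°
  cosα=-0.2588 sinα=-0.9659 | (2,2) | tMaxX 2.7819 tMaxY 0.7972 | tΔX 3.8637 tΔY 1.0353
    t=0.7972 [y] (2,1) — stop
  → r_7 = 0.7972

ranges = [5.4663, 6.0968, 6.4498, 3.4400, 0.7454, 0.8314, 0.7972]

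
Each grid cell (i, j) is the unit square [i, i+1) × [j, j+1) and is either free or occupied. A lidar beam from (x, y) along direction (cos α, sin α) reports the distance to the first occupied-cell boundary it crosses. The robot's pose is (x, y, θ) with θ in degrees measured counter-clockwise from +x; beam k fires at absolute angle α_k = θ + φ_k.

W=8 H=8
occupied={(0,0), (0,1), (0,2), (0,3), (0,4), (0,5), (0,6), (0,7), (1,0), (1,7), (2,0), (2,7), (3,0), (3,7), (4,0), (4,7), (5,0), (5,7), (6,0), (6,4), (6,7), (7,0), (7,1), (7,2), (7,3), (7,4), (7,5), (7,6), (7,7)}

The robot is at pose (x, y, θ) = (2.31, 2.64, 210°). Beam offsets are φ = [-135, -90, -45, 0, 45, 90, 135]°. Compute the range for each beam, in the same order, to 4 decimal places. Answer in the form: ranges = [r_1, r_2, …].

ranges = [4.5138, 2.6200, 1.3562, 1.5127, 1.6979, 1.8937, 4.8554]

beam 1: φ=-135°, α=75°
  cosα=0.2588 sinα=0.9659 | (2,2) | tMaxX 2.6660 tMaxY 0.3727 | tΔX 3.8637 tΔY 1.0353
    t=0.3727 [y] (2,3)
    t=1.4080 [y] (2,4)
    t=2.4433 [y] (2,5)
    t=2.6660 [x] (3,5)
    t=3.4785 [y] (3,6)
    t=4.5138 [y] (3,7) — stop
  → r_1 = 4.5138
beam 2: φ=-90°, α=120°
  cosα=-0.5000 sinα=0.8660 | (2,2) | tMaxX 0.6200 tMaxY 0.4157 | tΔX 2.0000 tΔY 1.1547
    t=0.4157 [y] (2,3)
    t=0.6200 [x] (1,3)
    t=1.5704 [y] (1,4)
    t=2.6200 [x] (0,4) — stop
  → r_2 = 2.6200
beam 3: φ=-45°, α=165°
  cosα=-0.9659 sinα=0.2588 | (2,2) | tMaxX 0.3209 tMaxY 1.3909 | tΔX 1.0353 tΔY 3.8637
    t=0.3209 [x] (1,2)
    t=1.3562 [x] (0,2) — stop
  → r_3 = 1.3562
beam 4: φ=0°, α=210°
  cosα=-0.8660 sinα=-0.5000 | (2,2) | tMaxX 0.3580 tMaxY 1.2800 | tΔX 1.1547 tΔY 2.0000
    t=0.3580 [x] (1,2)
    t=1.2800 [y] (1,1)
    t=1.5127 [x] (0,1) — stop
  → r_4 = 1.5127
beam 5: φ=45°, α=255°
  cosα=-0.2588 sinα=-0.9659 | (2,2) | tMaxX 1.1977 tMaxY 0.6626 | tΔX 3.8637 tΔY 1.0353
    t=0.6626 [y] (2,1)
    t=1.1977 [x] (1,1)
    t=1.6979 [y] (1,0) — stop
  → r_5 = 1.6979
beam 6: φ=90°, α=300°
  cosα=0.5000 sinα=-0.8660 | (2,2) | tMaxX 1.3800 tMaxY 0.7390 | tΔX 2.0000 tΔY 1.1547
    t=0.7390 [y] (2,1)
    t=1.3800 [x] (3,1)
    t=1.8937 [y] (3,0) — stop
  → r_6 = 1.8937
beam 7: φ=135°, α=345°
  cosα=0.9659 sinα=-0.2588 | (2,2) | tMaxX 0.7143 tMaxY 2.4728 | tΔX 1.0353 tΔY 3.8637
    t=0.7143 [x] (3,2)
    t=1.7496 [x] (4,2)
    t=2.4728 [y] (4,1)
    t=2.7849 [x] (5,1)
    t=3.8202 [x] (6,1)
    t=4.8554 [x] (7,1) — stop
  → r_7 = 4.8554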